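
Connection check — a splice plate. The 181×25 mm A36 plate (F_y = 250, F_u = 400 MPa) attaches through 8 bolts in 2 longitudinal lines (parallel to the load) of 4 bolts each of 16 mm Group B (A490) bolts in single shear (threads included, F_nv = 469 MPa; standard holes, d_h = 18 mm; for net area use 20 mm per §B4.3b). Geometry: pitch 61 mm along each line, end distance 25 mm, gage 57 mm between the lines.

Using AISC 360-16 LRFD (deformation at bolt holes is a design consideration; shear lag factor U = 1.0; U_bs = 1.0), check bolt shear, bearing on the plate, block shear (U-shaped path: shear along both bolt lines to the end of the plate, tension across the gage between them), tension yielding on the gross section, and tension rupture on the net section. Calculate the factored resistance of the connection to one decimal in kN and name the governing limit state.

565.8 kN (bolt shear governs)

Bolt shear: A_b = π(16)²/4 = 201.06 mm². φR_n = 0.75 × 469 × 201.06 × 8 × 1 = 565.8 kN.
Bearing (25 mm plate, F_u = 400 MPa): end bolts L_c = 25 − 18/2 = 16, R_n = min(1.2×16×25×400, 2.4×16×25×400) = 192 kN/bolt; interior L_c = 61 − 18 = 43, R_n = 384 kN/bolt. φR_n = 0.75 × (2×192 + 6×384) = 2016.0 kN.
Block shear: shear path 2×[25+3×61] = 2×208 mm, A_gv = 10400, A_nv = 2×(208 − 3.5×20)×25 = 6900 mm²; tension across gage: (57 − 1×20)×25 = 925 mm². R_n = min(0.6×400×6900, 0.6×250×10400) + 1.0×400×925 = min(1656, 1560) + 370 = 1930 kN. φR_n = 0.75 × 1930 = 1447.5 kN.
Tension yield (gross): A_g = 181×25 = 4525 mm². φR_n = 0.90 × 250 × 4525 = 1018.1 kN.
Tension rupture (net): A_n = (181 − 2×20)×25 = 3525 mm² (U = 1.0, A_e = A_n). φR_n = 0.75 × 400 × 3525 = 1057.5 kN.
Governing: min(565.8, 2016.0, 1447.5, 1018.1, 1057.5) = 565.8 kN → bolt shear.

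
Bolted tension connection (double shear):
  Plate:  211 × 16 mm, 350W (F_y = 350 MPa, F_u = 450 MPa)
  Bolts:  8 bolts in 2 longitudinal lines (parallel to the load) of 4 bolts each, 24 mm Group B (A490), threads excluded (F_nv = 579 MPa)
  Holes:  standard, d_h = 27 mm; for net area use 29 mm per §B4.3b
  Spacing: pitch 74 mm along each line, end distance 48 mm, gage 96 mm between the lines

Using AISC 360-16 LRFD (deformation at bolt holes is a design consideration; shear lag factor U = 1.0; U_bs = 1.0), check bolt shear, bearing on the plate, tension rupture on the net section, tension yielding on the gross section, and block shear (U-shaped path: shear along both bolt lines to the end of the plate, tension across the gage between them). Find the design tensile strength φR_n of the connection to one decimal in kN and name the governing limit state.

826.2 kN (net-section rupture governs)

Bolt shear: A_b = π(24)²/4 = 452.39 mm². φR_n = 0.75 × 579 × 452.39 × 8 × 2 = 3143.2 kN.
Bearing (16 mm plate, F_u = 450 MPa): end bolts L_c = 48 − 27/2 = 34.5, R_n = min(1.2×34.5×16×450, 2.4×24×16×450) = 298.08 kN/bolt; interior L_c = 74 − 27 = 47, R_n = 406.08 kN/bolt. φR_n = 0.75 × (2×298.08 + 6×406.08) = 2274.5 kN.
Tension rupture (net): A_n = (211 − 2×29)×16 = 2448 mm² (U = 1.0, A_e = A_n). φR_n = 0.75 × 450 × 2448 = 826.2 kN.
Tension yield (gross): A_g = 211×16 = 3376 mm². φR_n = 0.90 × 350 × 3376 = 1063.4 kN.
Block shear: shear path 2×[48+3×74] = 2×270 mm, A_gv = 8640, A_nv = 2×(270 − 3.5×29)×16 = 5392 mm²; tension across gage: (96 − 1×29)×16 = 1072 mm². R_n = min(0.6×450×5392, 0.6×350×8640) + 1.0×450×1072 = min(1455.8, 1814.4) + 482.4 = 1938.2 kN. φR_n = 0.75 × 1938.2 = 1453.7 kN.
Governing: min(3143.2, 2274.5, 826.2, 1063.4, 1453.7) = 826.2 kN → net-section rupture.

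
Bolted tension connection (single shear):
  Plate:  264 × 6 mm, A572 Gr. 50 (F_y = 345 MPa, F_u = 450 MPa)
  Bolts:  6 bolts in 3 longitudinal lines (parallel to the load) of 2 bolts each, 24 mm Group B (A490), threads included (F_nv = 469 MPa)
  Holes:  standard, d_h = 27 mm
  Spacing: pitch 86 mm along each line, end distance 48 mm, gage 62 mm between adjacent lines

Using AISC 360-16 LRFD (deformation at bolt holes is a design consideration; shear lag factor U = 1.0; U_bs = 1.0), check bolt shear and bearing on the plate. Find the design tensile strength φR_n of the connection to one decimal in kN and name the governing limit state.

601.4 kN (bearing governs)

Bolt shear: A_b = π(24)²/4 = 452.39 mm². φR_n = 0.75 × 469 × 452.39 × 6 × 1 = 954.8 kN.
Bearing (6 mm plate, F_u = 450 MPa): end bolts L_c = 48 − 27/2 = 34.5, R_n = min(1.2×34.5×6×450, 2.4×24×6×450) = 111.78 kN/bolt; interior L_c = 86 − 27 = 59, R_n = 155.52 kN/bolt. φR_n = 0.75 × (3×111.78 + 3×155.52) = 601.4 kN.
Governing: min(954.8, 601.4) = 601.4 kN → bearing.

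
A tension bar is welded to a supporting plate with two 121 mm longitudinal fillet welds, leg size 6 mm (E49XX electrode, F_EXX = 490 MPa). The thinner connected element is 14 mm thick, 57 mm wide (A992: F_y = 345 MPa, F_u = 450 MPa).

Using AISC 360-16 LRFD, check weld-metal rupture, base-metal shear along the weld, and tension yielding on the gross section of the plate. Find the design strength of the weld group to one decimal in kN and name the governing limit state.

Weld metal: throat = 0.707×6 = 4.242 mm, L = 2×121 = 242 mm. φR_n = 0.75 × 0.6 × 490 × 4.242 × 242 = 226.4 kN.
Base metal shear (14 mm plate): yield φR_n = 1.0×0.6×345×14×242 = 701.3 kN; rupture φR_n = 0.75×0.6×450×14×242 = 686.1 kN; take 686.1 kN (rupture).
Tension yield (gross): A_g = 57×14 = 798 mm². φR_n = 0.90 × 345 × 798 = 247.8 kN.
Governing: min(226.4, 686.1, 247.8) = 226.4 kN → weld metal.

226.4 kN (weld metal governs)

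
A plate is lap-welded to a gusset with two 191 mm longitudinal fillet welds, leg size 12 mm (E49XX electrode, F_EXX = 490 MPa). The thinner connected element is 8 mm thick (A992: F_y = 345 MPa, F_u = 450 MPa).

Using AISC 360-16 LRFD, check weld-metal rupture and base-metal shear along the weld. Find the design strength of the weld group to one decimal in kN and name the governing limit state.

Weld metal: throat = 0.707×12 = 8.484 mm, L = 2×191 = 382 mm. φR_n = 0.75 × 0.6 × 490 × 8.484 × 382 = 714.6 kN.
Base metal shear (8 mm plate): yield φR_n = 1.0×0.6×345×8×382 = 632.6 kN; rupture φR_n = 0.75×0.6×450×8×382 = 618.8 kN; take 618.8 kN (rupture).
Governing: min(714.6, 618.8) = 618.8 kN → base-metal shear.

618.8 kN (base-metal shear governs)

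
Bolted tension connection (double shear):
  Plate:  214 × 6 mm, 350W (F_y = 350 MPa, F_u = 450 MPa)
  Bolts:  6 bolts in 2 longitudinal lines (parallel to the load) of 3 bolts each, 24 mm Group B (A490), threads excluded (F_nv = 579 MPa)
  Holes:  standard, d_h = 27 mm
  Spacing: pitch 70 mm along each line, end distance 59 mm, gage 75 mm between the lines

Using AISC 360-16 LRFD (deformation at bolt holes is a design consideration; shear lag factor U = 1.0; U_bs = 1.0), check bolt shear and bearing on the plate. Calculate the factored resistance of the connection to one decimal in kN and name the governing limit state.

Bolt shear: A_b = π(24)²/4 = 452.39 mm². φR_n = 0.75 × 579 × 452.39 × 6 × 2 = 2357.4 kN.
Bearing (6 mm plate, F_u = 450 MPa): end bolts L_c = 59 − 27/2 = 45.5, R_n = min(1.2×45.5×6×450, 2.4×24×6×450) = 147.42 kN/bolt; interior L_c = 70 − 27 = 43, R_n = 139.32 kN/bolt. φR_n = 0.75 × (2×147.42 + 4×139.32) = 639.1 kN.
Governing: min(2357.4, 639.1) = 639.1 kN → bearing.

639.1 kN (bearing governs)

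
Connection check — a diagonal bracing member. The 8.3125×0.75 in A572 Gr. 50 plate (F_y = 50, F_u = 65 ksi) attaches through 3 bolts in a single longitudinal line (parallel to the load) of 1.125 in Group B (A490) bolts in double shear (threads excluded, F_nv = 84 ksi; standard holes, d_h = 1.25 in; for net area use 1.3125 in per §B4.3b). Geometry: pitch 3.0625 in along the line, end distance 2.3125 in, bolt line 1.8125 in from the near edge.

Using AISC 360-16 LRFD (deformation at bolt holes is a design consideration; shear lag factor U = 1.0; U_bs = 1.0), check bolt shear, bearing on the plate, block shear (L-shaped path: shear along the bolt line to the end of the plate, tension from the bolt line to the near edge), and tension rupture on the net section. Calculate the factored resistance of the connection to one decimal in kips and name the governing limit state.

Bolt shear: A_b = π(1.125)²/4 = 0.99402 in². φR_n = 0.75 × 84 × 0.99402 × 3 × 2 = 375.7 kips.
Bearing (0.75 in plate, F_u = 65 ksi): end bolts L_c = 2.3125 − 1.25/2 = 1.6875, R_n = min(1.2×1.6875×0.75×65, 2.4×1.125×0.75×65) = 98.719 kips/bolt; interior L_c = 3.0625 − 1.25 = 1.8125, R_n = 106.03 kips/bolt. φR_n = 0.75 × (1×98.719 + 2×106.03) = 233.1 kips.
Block shear: shear path 1×[2.3125+2×3.0625] = 1×8.4375 in, A_gv = 6.3281, A_nv = 1×(8.4375 − 2.5×1.3125)×0.75 = 3.8672 in²; tension to near edge: (1.8125 − 0.5×1.3125)×0.75 = 0.86719 in². R_n = min(0.6×65×3.8672, 0.6×50×6.3281) + 1.0×65×0.86719 = min(150.82, 189.84) + 56.367 = 207.19 kips. φR_n = 0.75 × 207.19 = 155.4 kips.
Tension rupture (net): A_n = (8.3125 − 1×1.3125)×0.75 = 5.25 in² (U = 1.0, A_e = A_n). φR_n = 0.75 × 65 × 5.25 = 255.9 kips.
Governing: min(375.7, 233.1, 155.4, 255.9) = 155.4 kips → block shear.

155.4 kips (block shear governs)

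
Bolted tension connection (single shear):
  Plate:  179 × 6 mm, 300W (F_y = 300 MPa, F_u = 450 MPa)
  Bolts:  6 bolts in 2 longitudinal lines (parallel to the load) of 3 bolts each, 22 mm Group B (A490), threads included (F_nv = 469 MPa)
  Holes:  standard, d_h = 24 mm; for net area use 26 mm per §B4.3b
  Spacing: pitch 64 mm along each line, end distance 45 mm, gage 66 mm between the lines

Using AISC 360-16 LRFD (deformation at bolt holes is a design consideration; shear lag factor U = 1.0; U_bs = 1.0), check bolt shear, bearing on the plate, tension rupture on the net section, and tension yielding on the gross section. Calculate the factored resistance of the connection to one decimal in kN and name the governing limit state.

Bolt shear: A_b = π(22)²/4 = 380.13 mm². φR_n = 0.75 × 469 × 380.13 × 6 × 1 = 802.3 kN.
Bearing (6 mm plate, F_u = 450 MPa): end bolts L_c = 45 − 24/2 = 33, R_n = min(1.2×33×6×450, 2.4×22×6×450) = 106.92 kN/bolt; interior L_c = 64 − 24 = 40, R_n = 129.6 kN/bolt. φR_n = 0.75 × (2×106.92 + 4×129.6) = 549.2 kN.
Tension rupture (net): A_n = (179 − 2×26)×6 = 762 mm² (U = 1.0, A_e = A_n). φR_n = 0.75 × 450 × 762 = 257.2 kN.
Tension yield (gross): A_g = 179×6 = 1074 mm². φR_n = 0.90 × 300 × 1074 = 290.0 kN.
Governing: min(802.3, 549.2, 257.2, 290.0) = 257.2 kN → net-section rupture.

257.2 kN (net-section rupture governs)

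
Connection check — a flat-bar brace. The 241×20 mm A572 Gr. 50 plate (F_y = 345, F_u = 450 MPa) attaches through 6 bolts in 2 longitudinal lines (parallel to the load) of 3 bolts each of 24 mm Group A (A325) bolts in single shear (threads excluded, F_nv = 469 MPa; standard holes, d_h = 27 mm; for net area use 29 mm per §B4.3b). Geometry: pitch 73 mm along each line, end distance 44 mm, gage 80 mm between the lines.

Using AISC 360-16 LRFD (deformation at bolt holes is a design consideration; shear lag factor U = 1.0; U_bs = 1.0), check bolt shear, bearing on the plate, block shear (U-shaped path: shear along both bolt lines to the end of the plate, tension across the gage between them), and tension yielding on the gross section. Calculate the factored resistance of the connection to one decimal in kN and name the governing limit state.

Bolt shear: A_b = π(24)²/4 = 452.39 mm². φR_n = 0.75 × 469 × 452.39 × 6 × 1 = 954.8 kN.
Bearing (20 mm plate, F_u = 450 MPa): end bolts L_c = 44 − 27/2 = 30.5, R_n = min(1.2×30.5×20×450, 2.4×24×20×450) = 329.4 kN/bolt; interior L_c = 73 − 27 = 46, R_n = 496.8 kN/bolt. φR_n = 0.75 × (2×329.4 + 4×496.8) = 1984.5 kN.
Block shear: shear path 2×[44+2×73] = 2×190 mm, A_gv = 7600, A_nv = 2×(190 − 2.5×29)×20 = 4700 mm²; tension across gage: (80 − 1×29)×20 = 1020 mm². R_n = min(0.6×450×4700, 0.6×345×7600) + 1.0×450×1020 = min(1269, 1573.2) + 459 = 1728 kN. φR_n = 0.75 × 1728 = 1296.0 kN.
Tension yield (gross): A_g = 241×20 = 4820 mm². φR_n = 0.90 × 345 × 4820 = 1496.6 kN.
Governing: min(954.8, 1984.5, 1296.0, 1496.6) = 954.8 kN → bolt shear.

954.8 kN (bolt shear governs)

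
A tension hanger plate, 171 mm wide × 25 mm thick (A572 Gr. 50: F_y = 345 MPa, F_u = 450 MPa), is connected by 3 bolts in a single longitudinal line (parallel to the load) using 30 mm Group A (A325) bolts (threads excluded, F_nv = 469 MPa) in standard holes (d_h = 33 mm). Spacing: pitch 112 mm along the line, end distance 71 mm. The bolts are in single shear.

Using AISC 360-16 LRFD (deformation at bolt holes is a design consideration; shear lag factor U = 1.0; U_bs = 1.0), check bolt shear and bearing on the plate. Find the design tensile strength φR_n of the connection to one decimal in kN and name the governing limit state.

745.9 kN (bolt shear governs)

Bolt shear: A_b = π(30)²/4 = 706.86 mm². φR_n = 0.75 × 469 × 706.86 × 3 × 1 = 745.9 kN.
Bearing (25 mm plate, F_u = 450 MPa): end bolts L_c = 71 − 33/2 = 54.5, R_n = min(1.2×54.5×25×450, 2.4×30×25×450) = 735.75 kN/bolt; interior L_c = 112 − 33 = 79, R_n = 810 kN/bolt. φR_n = 0.75 × (1×735.75 + 2×810) = 1766.8 kN.
Governing: min(745.9, 1766.8) = 745.9 kN → bolt shear.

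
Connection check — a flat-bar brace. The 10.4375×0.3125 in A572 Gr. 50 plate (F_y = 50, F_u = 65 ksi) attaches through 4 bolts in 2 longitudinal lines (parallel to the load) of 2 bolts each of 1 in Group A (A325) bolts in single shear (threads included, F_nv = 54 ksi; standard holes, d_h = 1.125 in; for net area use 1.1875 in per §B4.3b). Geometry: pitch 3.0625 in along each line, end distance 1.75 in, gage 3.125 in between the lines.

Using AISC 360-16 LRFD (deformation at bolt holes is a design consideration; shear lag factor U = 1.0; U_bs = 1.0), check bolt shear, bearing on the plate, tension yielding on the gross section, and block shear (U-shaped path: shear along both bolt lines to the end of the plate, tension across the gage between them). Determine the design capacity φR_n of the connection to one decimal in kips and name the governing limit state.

Bolt shear: A_b = π(1)²/4 = 0.7854 in². φR_n = 0.75 × 54 × 0.7854 × 4 × 1 = 127.2 kips.
Bearing (0.3125 in plate, F_u = 65 ksi): end bolts L_c = 1.75 − 1.125/2 = 1.1875, R_n = min(1.2×1.1875×0.3125×65, 2.4×1×0.3125×65) = 28.945 kips/bolt; interior L_c = 3.0625 − 1.125 = 1.9375, R_n = 47.227 kips/bolt. φR_n = 0.75 × (2×28.945 + 2×47.227) = 114.3 kips.
Tension yield (gross): A_g = 10.4375×0.3125 = 3.2617 in². φR_n = 0.90 × 50 × 3.2617 = 146.8 kips.
Block shear: shear path 2×[1.75+1×3.0625] = 2×4.8125 in, A_gv = 3.0078, A_nv = 2×(4.8125 − 1.5×1.1875)×0.3125 = 1.8945 in²; tension across gage: (3.125 − 1×1.1875)×0.3125 = 0.60547 in². R_n = min(0.6×65×1.8945, 0.6×50×3.0078) + 1.0×65×0.60547 = min(73.886, 90.234) + 39.356 = 113.24 kips. φR_n = 0.75 × 113.24 = 84.9 kips.
Governing: min(127.2, 114.3, 146.8, 84.9) = 84.9 kips → block shear.

84.9 kips (block shear governs)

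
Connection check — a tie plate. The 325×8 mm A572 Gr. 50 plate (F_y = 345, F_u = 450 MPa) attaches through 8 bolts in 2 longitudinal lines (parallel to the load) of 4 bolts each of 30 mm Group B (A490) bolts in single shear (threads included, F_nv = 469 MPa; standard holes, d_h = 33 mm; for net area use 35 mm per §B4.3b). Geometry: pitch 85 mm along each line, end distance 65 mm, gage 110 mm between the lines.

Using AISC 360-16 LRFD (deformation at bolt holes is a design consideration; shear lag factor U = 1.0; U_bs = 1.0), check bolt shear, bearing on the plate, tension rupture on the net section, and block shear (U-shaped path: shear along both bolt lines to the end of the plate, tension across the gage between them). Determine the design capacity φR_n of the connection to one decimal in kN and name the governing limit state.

Bolt shear: A_b = π(30)²/4 = 706.86 mm². φR_n = 0.75 × 469 × 706.86 × 8 × 1 = 1989.1 kN.
Bearing (8 mm plate, F_u = 450 MPa): end bolts L_c = 65 − 33/2 = 48.5, R_n = min(1.2×48.5×8×450, 2.4×30×8×450) = 209.52 kN/bolt; interior L_c = 85 − 33 = 52, R_n = 224.64 kN/bolt. φR_n = 0.75 × (2×209.52 + 6×224.64) = 1325.2 kN.
Tension rupture (net): A_n = (325 − 2×35)×8 = 2040 mm² (U = 1.0, A_e = A_n). φR_n = 0.75 × 450 × 2040 = 688.5 kN.
Block shear: shear path 2×[65+3×85] = 2×320 mm, A_gv = 5120, A_nv = 2×(320 − 3.5×35)×8 = 3160 mm²; tension across gage: (110 − 1×35)×8 = 600 mm². R_n = min(0.6×450×3160, 0.6×345×5120) + 1.0×450×600 = min(853.2, 1059.8) + 270 = 1123.2 kN. φR_n = 0.75 × 1123.2 = 842.4 kN.
Governing: min(1989.1, 1325.2, 688.5, 842.4) = 688.5 kN → net-section rupture.

688.5 kN (net-section rupture governs)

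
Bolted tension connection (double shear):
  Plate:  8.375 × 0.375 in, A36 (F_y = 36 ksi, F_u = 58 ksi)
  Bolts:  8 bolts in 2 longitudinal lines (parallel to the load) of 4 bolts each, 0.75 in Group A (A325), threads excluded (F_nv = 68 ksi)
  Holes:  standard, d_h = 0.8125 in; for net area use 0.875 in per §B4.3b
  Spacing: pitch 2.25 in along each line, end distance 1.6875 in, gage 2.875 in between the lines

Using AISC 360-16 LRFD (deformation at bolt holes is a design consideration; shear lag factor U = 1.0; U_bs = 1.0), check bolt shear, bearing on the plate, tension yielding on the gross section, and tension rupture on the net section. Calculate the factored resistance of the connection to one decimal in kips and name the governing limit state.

Bolt shear: A_b = π(0.75)²/4 = 0.44179 in². φR_n = 0.75 × 68 × 0.44179 × 8 × 2 = 360.5 kips.
Bearing (0.375 in plate, F_u = 58 ksi): end bolts L_c = 1.6875 − 0.8125/2 = 1.28125, R_n = min(1.2×1.28125×0.375×58, 2.4×0.75×0.375×58) = 33.441 kips/bolt; interior L_c = 2.25 − 0.8125 = 1.4375, R_n = 37.519 kips/bolt. φR_n = 0.75 × (2×33.441 + 6×37.519) = 219.0 kips.
Tension yield (gross): A_g = 8.375×0.375 = 3.1406 in². φR_n = 0.90 × 36 × 3.1406 = 101.8 kips.
Tension rupture (net): A_n = (8.375 − 2×0.875)×0.375 = 2.4844 in² (U = 1.0, A_e = A_n). φR_n = 0.75 × 58 × 2.4844 = 108.1 kips.
Governing: min(360.5, 219.0, 101.8, 108.1) = 101.8 kips → gross-section yield.

101.8 kips (gross-section yield governs)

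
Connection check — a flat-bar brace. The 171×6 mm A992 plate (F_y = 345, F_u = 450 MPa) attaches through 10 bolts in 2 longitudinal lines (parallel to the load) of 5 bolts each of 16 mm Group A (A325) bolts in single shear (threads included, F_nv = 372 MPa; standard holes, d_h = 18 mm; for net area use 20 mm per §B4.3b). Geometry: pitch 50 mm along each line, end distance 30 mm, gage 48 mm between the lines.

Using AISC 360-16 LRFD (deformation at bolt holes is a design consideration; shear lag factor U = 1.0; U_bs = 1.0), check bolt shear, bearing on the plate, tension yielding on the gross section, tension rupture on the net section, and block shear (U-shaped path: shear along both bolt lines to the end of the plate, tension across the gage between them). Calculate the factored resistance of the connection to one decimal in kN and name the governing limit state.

265.3 kN (net-section rupture governs)

Bolt shear: A_b = π(16)²/4 = 201.06 mm². φR_n = 0.75 × 372 × 201.06 × 10 × 1 = 561.0 kN.
Bearing (6 mm plate, F_u = 450 MPa): end bolts L_c = 30 − 18/2 = 21, R_n = min(1.2×21×6×450, 2.4×16×6×450) = 68.04 kN/bolt; interior L_c = 50 − 18 = 32, R_n = 103.68 kN/bolt. φR_n = 0.75 × (2×68.04 + 8×103.68) = 724.1 kN.
Tension yield (gross): A_g = 171×6 = 1026 mm². φR_n = 0.90 × 345 × 1026 = 318.6 kN.
Tension rupture (net): A_n = (171 − 2×20)×6 = 786 mm² (U = 1.0, A_e = A_n). φR_n = 0.75 × 450 × 786 = 265.3 kN.
Block shear: shear path 2×[30+4×50] = 2×230 mm, A_gv = 2760, A_nv = 2×(230 − 4.5×20)×6 = 1680 mm²; tension across gage: (48 − 1×20)×6 = 168 mm². R_n = min(0.6×450×1680, 0.6×345×2760) + 1.0×450×168 = min(453.6, 571.32) + 75.6 = 529.2 kN. φR_n = 0.75 × 529.2 = 396.9 kN.
Governing: min(561.0, 724.1, 318.6, 265.3, 396.9) = 265.3 kN → net-section rupture.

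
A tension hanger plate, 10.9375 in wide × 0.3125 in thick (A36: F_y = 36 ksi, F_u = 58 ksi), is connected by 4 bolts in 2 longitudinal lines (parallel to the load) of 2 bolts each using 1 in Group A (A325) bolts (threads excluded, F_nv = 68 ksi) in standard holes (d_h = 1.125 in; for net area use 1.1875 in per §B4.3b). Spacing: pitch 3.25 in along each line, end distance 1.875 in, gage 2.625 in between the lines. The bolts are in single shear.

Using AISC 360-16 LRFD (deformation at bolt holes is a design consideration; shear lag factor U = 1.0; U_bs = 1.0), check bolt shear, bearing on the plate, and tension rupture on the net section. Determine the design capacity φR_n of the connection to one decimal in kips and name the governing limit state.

Bolt shear: A_b = π(1)²/4 = 0.7854 in². φR_n = 0.75 × 68 × 0.7854 × 4 × 1 = 160.2 kips.
Bearing (0.3125 in plate, F_u = 58 ksi): end bolts L_c = 1.875 − 1.125/2 = 1.3125, R_n = min(1.2×1.3125×0.3125×58, 2.4×1×0.3125×58) = 28.547 kips/bolt; interior L_c = 3.25 − 1.125 = 2.125, R_n = 43.5 kips/bolt. φR_n = 0.75 × (2×28.547 + 2×43.5) = 108.1 kips.
Tension rupture (net): A_n = (10.9375 − 2×1.1875)×0.3125 = 2.6758 in² (U = 1.0, A_e = A_n). φR_n = 0.75 × 58 × 2.6758 = 116.4 kips.
Governing: min(160.2, 108.1, 116.4) = 108.1 kips → bearing.

108.1 kips (bearing governs)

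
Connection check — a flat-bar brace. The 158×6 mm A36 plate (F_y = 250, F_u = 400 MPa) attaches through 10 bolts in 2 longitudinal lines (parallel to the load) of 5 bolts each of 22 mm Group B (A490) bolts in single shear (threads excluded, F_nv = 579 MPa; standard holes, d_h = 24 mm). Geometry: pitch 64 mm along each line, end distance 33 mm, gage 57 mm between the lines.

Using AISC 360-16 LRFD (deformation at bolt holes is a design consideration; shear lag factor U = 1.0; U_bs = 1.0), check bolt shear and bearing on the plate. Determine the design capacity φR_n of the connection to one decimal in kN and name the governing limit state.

781.9 kN (bearing governs)

Bolt shear: A_b = π(22)²/4 = 380.13 mm². φR_n = 0.75 × 579 × 380.13 × 10 × 1 = 1650.7 kN.
Bearing (6 mm plate, F_u = 400 MPa): end bolts L_c = 33 − 24/2 = 21, R_n = min(1.2×21×6×400, 2.4×22×6×400) = 60.48 kN/bolt; interior L_c = 64 − 24 = 40, R_n = 115.2 kN/bolt. φR_n = 0.75 × (2×60.48 + 8×115.2) = 781.9 kN.
Governing: min(1650.7, 781.9) = 781.9 kN → bearing.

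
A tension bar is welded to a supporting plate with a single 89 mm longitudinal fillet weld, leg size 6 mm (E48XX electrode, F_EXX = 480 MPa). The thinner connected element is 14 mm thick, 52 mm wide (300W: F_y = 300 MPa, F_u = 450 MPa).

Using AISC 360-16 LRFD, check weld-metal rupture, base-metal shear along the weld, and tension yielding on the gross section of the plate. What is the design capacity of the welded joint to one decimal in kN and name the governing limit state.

81.5 kN (weld metal governs)

Weld metal: throat = 0.707×6 = 4.242 mm, L = 89 mm. φR_n = 0.75 × 0.6 × 480 × 4.242 × 89 = 81.5 kN.
Base metal shear (14 mm plate): yield φR_n = 1.0×0.6×300×14×89 = 224.3 kN; rupture φR_n = 0.75×0.6×450×14×89 = 252.3 kN; take 224.3 kN (yield).
Tension yield (gross): A_g = 52×14 = 728 mm². φR_n = 0.90 × 300 × 728 = 196.6 kN.
Governing: min(81.5, 224.3, 196.6) = 81.5 kN → weld metal.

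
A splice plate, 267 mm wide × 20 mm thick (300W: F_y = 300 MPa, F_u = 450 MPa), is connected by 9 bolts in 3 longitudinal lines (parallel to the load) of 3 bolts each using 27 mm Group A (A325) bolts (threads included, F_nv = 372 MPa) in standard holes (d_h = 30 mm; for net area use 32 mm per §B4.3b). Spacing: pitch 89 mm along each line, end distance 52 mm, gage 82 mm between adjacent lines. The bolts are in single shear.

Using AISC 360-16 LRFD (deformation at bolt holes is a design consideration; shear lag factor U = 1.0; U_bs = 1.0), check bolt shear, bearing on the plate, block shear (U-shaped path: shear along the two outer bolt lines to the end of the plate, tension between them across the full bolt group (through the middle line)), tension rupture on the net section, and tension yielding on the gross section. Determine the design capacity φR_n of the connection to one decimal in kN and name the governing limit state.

Bolt shear: A_b = π(27)²/4 = 572.56 mm². φR_n = 0.75 × 372 × 572.56 × 9 × 1 = 1437.7 kN.
Bearing (20 mm plate, F_u = 450 MPa): end bolts L_c = 52 − 30/2 = 37, R_n = min(1.2×37×20×450, 2.4×27×20×450) = 399.6 kN/bolt; interior L_c = 89 − 30 = 59, R_n = 583.2 kN/bolt. φR_n = 0.75 × (3×399.6 + 6×583.2) = 3523.5 kN.
Block shear: shear path 2×[52+2×89] = 2×230 mm, A_gv = 9200, A_nv = 2×(230 − 2.5×32)×20 = 6000 mm²; tension across gage: (164 − 2×32)×20 = 2000 mm². R_n = min(0.6×450×6000, 0.6×300×9200) + 1.0×450×2000 = min(1620, 1656) + 900 = 2520 kN. φR_n = 0.75 × 2520 = 1890.0 kN.
Tension rupture (net): A_n = (267 − 3×32)×20 = 3420 mm² (U = 1.0, A_e = A_n). φR_n = 0.75 × 450 × 3420 = 1154.3 kN.
Tension yield (gross): A_g = 267×20 = 5340 mm². φR_n = 0.90 × 300 × 5340 = 1441.8 kN.
Governing: min(1437.7, 3523.5, 1890.0, 1154.3, 1441.8) = 1154.3 kN → net-section rupture.

1154.3 kN (net-section rupture governs)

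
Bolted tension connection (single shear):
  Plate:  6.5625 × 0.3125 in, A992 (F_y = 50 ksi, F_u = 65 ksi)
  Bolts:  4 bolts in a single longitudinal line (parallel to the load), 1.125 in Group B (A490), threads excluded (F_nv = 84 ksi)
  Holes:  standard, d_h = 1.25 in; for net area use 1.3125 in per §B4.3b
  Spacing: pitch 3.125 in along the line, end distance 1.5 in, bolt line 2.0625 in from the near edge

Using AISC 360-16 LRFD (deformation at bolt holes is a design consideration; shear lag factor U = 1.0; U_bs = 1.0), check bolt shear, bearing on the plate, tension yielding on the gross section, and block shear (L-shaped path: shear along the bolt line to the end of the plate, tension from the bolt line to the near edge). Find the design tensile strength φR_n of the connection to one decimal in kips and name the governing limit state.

78.8 kips (block shear governs)

Bolt shear: A_b = π(1.125)²/4 = 0.99402 in². φR_n = 0.75 × 84 × 0.99402 × 4 × 1 = 250.5 kips.
Bearing (0.3125 in plate, F_u = 65 ksi): end bolts L_c = 1.5 − 1.25/2 = 0.875, R_n = min(1.2×0.875×0.3125×65, 2.4×1.125×0.3125×65) = 21.328 kips/bolt; interior L_c = 3.125 − 1.25 = 1.875, R_n = 45.703 kips/bolt. φR_n = 0.75 × (1×21.328 + 3×45.703) = 118.8 kips.
Tension yield (gross): A_g = 6.5625×0.3125 = 2.0508 in². φR_n = 0.90 × 50 × 2.0508 = 92.3 kips.
Block shear: shear path 1×[1.5+3×3.125] = 1×10.875 in, A_gv = 3.3984, A_nv = 1×(10.875 − 3.5×1.3125)×0.3125 = 1.9629 in²; tension to near edge: (2.0625 − 0.5×1.3125)×0.3125 = 0.43945 in². R_n = min(0.6×65×1.9629, 0.6×50×3.3984) + 1.0×65×0.43945 = min(76.553, 101.95) + 28.564 = 105.12 kips. φR_n = 0.75 × 105.12 = 78.8 kips.
Governing: min(250.5, 118.8, 92.3, 78.8) = 78.8 kips → block shear.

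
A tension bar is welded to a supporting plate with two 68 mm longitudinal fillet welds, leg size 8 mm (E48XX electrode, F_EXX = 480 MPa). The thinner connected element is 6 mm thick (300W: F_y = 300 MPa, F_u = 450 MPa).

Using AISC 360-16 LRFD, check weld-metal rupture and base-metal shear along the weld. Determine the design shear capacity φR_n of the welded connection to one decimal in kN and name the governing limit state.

Weld metal: throat = 0.707×8 = 5.656 mm, L = 2×68 = 136 mm. φR_n = 0.75 × 0.6 × 480 × 5.656 × 136 = 166.2 kN.
Base metal shear (6 mm plate): yield φR_n = 1.0×0.6×300×6×136 = 146.9 kN; rupture φR_n = 0.75×0.6×450×6×136 = 165.2 kN; take 146.9 kN (yield).
Governing: min(166.2, 146.9) = 146.9 kN → base-metal shear.

146.9 kN (base-metal shear governs)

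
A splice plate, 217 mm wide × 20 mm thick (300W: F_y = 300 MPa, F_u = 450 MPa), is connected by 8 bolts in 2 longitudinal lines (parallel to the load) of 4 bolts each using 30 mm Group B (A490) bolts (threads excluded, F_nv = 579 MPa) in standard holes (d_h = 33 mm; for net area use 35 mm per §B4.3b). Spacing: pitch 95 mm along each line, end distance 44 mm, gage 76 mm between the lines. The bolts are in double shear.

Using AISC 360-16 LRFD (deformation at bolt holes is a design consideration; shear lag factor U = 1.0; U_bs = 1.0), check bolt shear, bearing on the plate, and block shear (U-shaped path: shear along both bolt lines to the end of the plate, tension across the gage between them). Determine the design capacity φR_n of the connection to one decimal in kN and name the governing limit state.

1949.4 kN (block shear governs)

Bolt shear: A_b = π(30)²/4 = 706.86 mm². φR_n = 0.75 × 579 × 706.86 × 8 × 2 = 4911.3 kN.
Bearing (20 mm plate, F_u = 450 MPa): end bolts L_c = 44 − 33/2 = 27.5, R_n = min(1.2×27.5×20×450, 2.4×30×20×450) = 297 kN/bolt; interior L_c = 95 − 33 = 62, R_n = 648 kN/bolt. φR_n = 0.75 × (2×297 + 6×648) = 3361.5 kN.
Block shear: shear path 2×[44+3×95] = 2×329 mm, A_gv = 13160, A_nv = 2×(329 − 3.5×35)×20 = 8260 mm²; tension across gage: (76 − 1×35)×20 = 820 mm². R_n = min(0.6×450×8260, 0.6×300×13160) + 1.0×450×820 = min(2230.2, 2368.8) + 369 = 2599.2 kN. φR_n = 0.75 × 2599.2 = 1949.4 kN.
Governing: min(4911.3, 3361.5, 1949.4) = 1949.4 kN → block shear.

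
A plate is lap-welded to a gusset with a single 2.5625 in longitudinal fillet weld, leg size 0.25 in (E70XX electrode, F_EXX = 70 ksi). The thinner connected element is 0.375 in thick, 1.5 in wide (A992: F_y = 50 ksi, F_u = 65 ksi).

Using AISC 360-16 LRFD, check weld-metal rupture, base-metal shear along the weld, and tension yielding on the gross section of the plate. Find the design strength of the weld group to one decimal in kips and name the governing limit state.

Weld metal: throat = 0.707×0.25 = 0.17675 in, L = 2.5625 in. φR_n = 0.75 × 0.6 × 70 × 0.17675 × 2.5625 = 14.3 kips.
Base metal shear (0.375 in plate): yield φR_n = 1.0×0.6×50×0.375×2.5625 = 28.8 kips; rupture φR_n = 0.75×0.6×65×0.375×2.5625 = 28.1 kips; take 28.1 kips (rupture).
Tension yield (gross): A_g = 1.5×0.375 = 0.5625 in². φR_n = 0.90 × 50 × 0.5625 = 25.3 kips.
Governing: min(14.3, 28.1, 25.3) = 14.3 kips → weld metal.

14.3 kips (weld metal governs)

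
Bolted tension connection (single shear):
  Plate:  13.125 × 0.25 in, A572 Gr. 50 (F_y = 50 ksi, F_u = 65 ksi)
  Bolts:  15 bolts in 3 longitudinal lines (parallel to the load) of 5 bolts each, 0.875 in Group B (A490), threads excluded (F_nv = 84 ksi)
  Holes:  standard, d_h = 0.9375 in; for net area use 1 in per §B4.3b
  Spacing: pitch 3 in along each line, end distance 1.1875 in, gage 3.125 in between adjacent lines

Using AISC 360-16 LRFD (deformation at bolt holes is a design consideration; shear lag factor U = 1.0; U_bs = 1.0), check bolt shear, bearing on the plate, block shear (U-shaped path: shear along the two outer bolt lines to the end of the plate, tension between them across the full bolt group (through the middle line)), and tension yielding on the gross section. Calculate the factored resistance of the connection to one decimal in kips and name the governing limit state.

Bolt shear: A_b = π(0.875)²/4 = 0.60132 in². φR_n = 0.75 × 84 × 0.60132 × 15 × 1 = 568.2 kips.
Bearing (0.25 in plate, F_u = 65 ksi): end bolts L_c = 1.1875 − 0.9375/2 = 0.71875, R_n = min(1.2×0.71875×0.25×65, 2.4×0.875×0.25×65) = 14.016 kips/bolt; interior L_c = 3 − 0.9375 = 2.0625, R_n = 34.125 kips/bolt. φR_n = 0.75 × (3×14.016 + 12×34.125) = 338.7 kips.
Block shear: shear path 2×[1.1875+4×3] = 2×13.1875 in, A_gv = 6.5938, A_nv = 2×(13.1875 − 4.5×1)×0.25 = 4.3438 in²; tension across gage: (6.25 − 2×1)×0.25 = 1.0625 in². R_n = min(0.6×65×4.3438, 0.6×50×6.5938) + 1.0×65×1.0625 = min(169.41, 197.81) + 69.063 = 238.47 kips. φR_n = 0.75 × 238.47 = 178.9 kips.
Tension yield (gross): A_g = 13.125×0.25 = 3.2813 in². φR_n = 0.90 × 50 × 3.2813 = 147.7 kips.
Governing: min(568.2, 338.7, 178.9, 147.7) = 147.7 kips → gross-section yield.

147.7 kips (gross-section yield governs)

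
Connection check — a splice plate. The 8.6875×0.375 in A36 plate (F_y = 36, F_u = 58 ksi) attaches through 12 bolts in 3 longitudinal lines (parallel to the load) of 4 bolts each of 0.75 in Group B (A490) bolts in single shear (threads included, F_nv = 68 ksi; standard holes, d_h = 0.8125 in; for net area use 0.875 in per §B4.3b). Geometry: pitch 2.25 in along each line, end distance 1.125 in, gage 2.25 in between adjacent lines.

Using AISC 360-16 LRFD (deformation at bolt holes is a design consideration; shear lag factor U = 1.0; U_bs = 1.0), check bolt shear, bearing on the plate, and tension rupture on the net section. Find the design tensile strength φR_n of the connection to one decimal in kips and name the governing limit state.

98.9 kips (net-section rupture governs)

Bolt shear: A_b = π(0.75)²/4 = 0.44179 in². φR_n = 0.75 × 68 × 0.44179 × 12 × 1 = 270.4 kips.
Bearing (0.375 in plate, F_u = 58 ksi): end bolts L_c = 1.125 − 0.8125/2 = 0.71875, R_n = min(1.2×0.71875×0.375×58, 2.4×0.75×0.375×58) = 18.759 kips/bolt; interior L_c = 2.25 − 0.8125 = 1.4375, R_n = 37.519 kips/bolt. φR_n = 0.75 × (3×18.759 + 9×37.519) = 295.5 kips.
Tension rupture (net): A_n = (8.6875 − 3×0.875)×0.375 = 2.2734 in² (U = 1.0, A_e = A_n). φR_n = 0.75 × 58 × 2.2734 = 98.9 kips.
Governing: min(270.4, 295.5, 98.9) = 98.9 kips → net-section rupture.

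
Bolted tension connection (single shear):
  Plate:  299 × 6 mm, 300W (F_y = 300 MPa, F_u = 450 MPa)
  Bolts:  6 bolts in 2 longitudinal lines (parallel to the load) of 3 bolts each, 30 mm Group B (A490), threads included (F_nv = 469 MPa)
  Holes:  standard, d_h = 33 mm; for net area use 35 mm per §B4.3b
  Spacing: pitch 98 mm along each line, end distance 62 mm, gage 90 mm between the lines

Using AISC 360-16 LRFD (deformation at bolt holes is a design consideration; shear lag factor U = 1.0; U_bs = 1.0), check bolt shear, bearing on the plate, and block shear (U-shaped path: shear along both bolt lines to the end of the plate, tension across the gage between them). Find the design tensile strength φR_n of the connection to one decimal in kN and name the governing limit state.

525.7 kN (block shear governs)

Bolt shear: A_b = π(30)²/4 = 706.86 mm². φR_n = 0.75 × 469 × 706.86 × 6 × 1 = 1491.8 kN.
Bearing (6 mm plate, F_u = 450 MPa): end bolts L_c = 62 − 33/2 = 45.5, R_n = min(1.2×45.5×6×450, 2.4×30×6×450) = 147.42 kN/bolt; interior L_c = 98 − 33 = 65, R_n = 194.4 kN/bolt. φR_n = 0.75 × (2×147.42 + 4×194.4) = 804.3 kN.
Block shear: shear path 2×[62+2×98] = 2×258 mm, A_gv = 3096, A_nv = 2×(258 − 2.5×35)×6 = 2046 mm²; tension across gage: (90 − 1×35)×6 = 330 mm². R_n = min(0.6×450×2046, 0.6×300×3096) + 1.0×450×330 = min(552.42, 557.28) + 148.5 = 700.92 kN. φR_n = 0.75 × 700.92 = 525.7 kN.
Governing: min(1491.8, 804.3, 525.7) = 525.7 kN → block shear.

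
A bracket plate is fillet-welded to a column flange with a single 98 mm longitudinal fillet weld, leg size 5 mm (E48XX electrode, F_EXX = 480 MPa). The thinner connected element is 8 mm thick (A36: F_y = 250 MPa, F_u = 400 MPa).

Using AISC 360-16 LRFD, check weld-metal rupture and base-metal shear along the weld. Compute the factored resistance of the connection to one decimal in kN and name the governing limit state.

Weld metal: throat = 0.707×5 = 3.535 mm, L = 98 mm. φR_n = 0.75 × 0.6 × 480 × 3.535 × 98 = 74.8 kN.
Base metal shear (8 mm plate): yield φR_n = 1.0×0.6×250×8×98 = 117.6 kN; rupture φR_n = 0.75×0.6×400×8×98 = 141.1 kN; take 117.6 kN (yield).
Governing: min(74.8, 117.6) = 74.8 kN → weld metal.

74.8 kN (weld metal governs)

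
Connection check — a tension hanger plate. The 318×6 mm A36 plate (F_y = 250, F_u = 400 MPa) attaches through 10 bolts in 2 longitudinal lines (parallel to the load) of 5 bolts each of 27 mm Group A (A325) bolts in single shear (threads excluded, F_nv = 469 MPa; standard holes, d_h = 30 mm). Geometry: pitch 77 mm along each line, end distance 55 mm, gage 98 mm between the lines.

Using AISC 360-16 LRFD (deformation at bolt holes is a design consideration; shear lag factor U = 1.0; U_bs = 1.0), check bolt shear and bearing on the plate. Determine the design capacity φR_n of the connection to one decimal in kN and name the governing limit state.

985.0 kN (bearing governs)

Bolt shear: A_b = π(27)²/4 = 572.56 mm². φR_n = 0.75 × 469 × 572.56 × 10 × 1 = 2014.0 kN.
Bearing (6 mm plate, F_u = 400 MPa): end bolts L_c = 55 − 30/2 = 40, R_n = min(1.2×40×6×400, 2.4×27×6×400) = 115.2 kN/bolt; interior L_c = 77 − 30 = 47, R_n = 135.36 kN/bolt. φR_n = 0.75 × (2×115.2 + 8×135.36) = 985.0 kN.
Governing: min(2014.0, 985.0) = 985.0 kN → bearing.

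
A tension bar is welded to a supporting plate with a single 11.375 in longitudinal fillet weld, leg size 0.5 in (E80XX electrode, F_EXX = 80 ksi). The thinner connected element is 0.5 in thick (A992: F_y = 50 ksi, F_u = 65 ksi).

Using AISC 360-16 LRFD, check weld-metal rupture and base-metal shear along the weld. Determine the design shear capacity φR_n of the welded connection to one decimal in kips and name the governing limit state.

Weld metal: throat = 0.707×0.5 = 0.3535 in, L = 11.375 in. φR_n = 0.75 × 0.6 × 80 × 0.3535 × 11.375 = 144.8 kips.
Base metal shear (0.5 in plate): yield φR_n = 1.0×0.6×50×0.5×11.375 = 170.6 kips; rupture φR_n = 0.75×0.6×65×0.5×11.375 = 166.4 kips; take 166.4 kips (rupture).
Governing: min(144.8, 166.4) = 144.8 kips → weld metal.

144.8 kips (weld metal governs)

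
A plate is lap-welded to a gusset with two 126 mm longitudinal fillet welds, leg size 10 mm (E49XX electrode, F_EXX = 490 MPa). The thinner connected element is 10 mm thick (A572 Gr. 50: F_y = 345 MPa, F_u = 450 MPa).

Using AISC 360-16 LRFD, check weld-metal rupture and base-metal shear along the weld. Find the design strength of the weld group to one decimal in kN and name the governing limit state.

Weld metal: throat = 0.707×10 = 7.07 mm, L = 2×126 = 252 mm. φR_n = 0.75 × 0.6 × 490 × 7.07 × 252 = 392.9 kN.
Base metal shear (10 mm plate): yield φR_n = 1.0×0.6×345×10×252 = 521.6 kN; rupture φR_n = 0.75×0.6×450×10×252 = 510.3 kN; take 510.3 kN (rupture).
Governing: min(392.9, 510.3) = 392.9 kN → weld metal.

392.9 kN (weld metal governs)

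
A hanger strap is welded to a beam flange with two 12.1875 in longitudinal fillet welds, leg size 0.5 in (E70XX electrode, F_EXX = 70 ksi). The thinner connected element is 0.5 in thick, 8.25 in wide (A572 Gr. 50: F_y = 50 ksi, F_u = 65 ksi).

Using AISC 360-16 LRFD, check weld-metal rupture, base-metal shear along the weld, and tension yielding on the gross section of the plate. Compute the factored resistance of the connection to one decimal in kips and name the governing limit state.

185.6 kips (gross-section yield governs)

Weld metal: throat = 0.707×0.5 = 0.3535 in, L = 2×12.1875 = 24.375 in. φR_n = 0.75 × 0.6 × 70 × 0.3535 × 24.375 = 271.4 kips.
Base metal shear (0.5 in plate): yield φR_n = 1.0×0.6×50×0.5×24.375 = 365.6 kips; rupture φR_n = 0.75×0.6×65×0.5×24.375 = 356.5 kips; take 356.5 kips (rupture).
Tension yield (gross): A_g = 8.25×0.5 = 4.125 in². φR_n = 0.90 × 50 × 4.125 = 185.6 kips.
Governing: min(271.4, 356.5, 185.6) = 185.6 kips → gross-section yield.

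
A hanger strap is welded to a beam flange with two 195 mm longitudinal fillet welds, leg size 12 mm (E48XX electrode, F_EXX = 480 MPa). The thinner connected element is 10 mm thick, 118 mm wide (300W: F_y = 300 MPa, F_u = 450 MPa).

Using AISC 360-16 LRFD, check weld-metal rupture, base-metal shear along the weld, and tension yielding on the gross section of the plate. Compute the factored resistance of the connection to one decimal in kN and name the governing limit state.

318.6 kN (gross-section yield governs)

Weld metal: throat = 0.707×12 = 8.484 mm, L = 2×195 = 390 mm. φR_n = 0.75 × 0.6 × 480 × 8.484 × 390 = 714.7 kN.
Base metal shear (10 mm plate): yield φR_n = 1.0×0.6×300×10×390 = 702.0 kN; rupture φR_n = 0.75×0.6×450×10×390 = 789.8 kN; take 702.0 kN (yield).
Tension yield (gross): A_g = 118×10 = 1180 mm². φR_n = 0.90 × 300 × 1180 = 318.6 kN.
Governing: min(714.7, 702.0, 318.6) = 318.6 kN → gross-section yield.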